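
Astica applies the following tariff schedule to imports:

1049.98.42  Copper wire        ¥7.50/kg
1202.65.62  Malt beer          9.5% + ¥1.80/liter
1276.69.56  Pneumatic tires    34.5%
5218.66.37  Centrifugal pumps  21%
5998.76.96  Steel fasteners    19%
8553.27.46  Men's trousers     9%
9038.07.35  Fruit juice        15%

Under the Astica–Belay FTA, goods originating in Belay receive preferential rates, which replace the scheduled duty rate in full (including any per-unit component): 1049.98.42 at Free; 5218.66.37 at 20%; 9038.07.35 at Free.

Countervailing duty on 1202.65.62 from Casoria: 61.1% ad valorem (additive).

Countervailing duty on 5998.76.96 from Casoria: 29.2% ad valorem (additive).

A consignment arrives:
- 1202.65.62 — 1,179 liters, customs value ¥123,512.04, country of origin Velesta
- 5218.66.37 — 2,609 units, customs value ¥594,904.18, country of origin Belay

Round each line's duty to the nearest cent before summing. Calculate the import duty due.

Line 1 (1202.65.62, Velesta, 1,179 liters, ¥123,512.04):
Base rate for 1202.65.62 is 9.5% + ¥1.80/liter.
The additional-duty order on 1202.65.62 targets Casoria, not Velesta; it does not apply.
Duty = ¥123,512.04 × 9.5% + 1,179 × ¥1.80 = ¥13,855.84.
Line 2 (5218.66.37, Belay, 2,609 units, ¥594,904.18):
Base rate for 5218.66.37 is 21%.
Origin Belay qualifies under the Astica–Belay agreement and 5218.66.37 is covered: preferential rate 20% applies instead.
Duty = ¥594,904.18 × 20% = ¥118,980.84.
Total = ¥13,855.84 + ¥118,980.84 = ¥132,836.68.

¥132,836.68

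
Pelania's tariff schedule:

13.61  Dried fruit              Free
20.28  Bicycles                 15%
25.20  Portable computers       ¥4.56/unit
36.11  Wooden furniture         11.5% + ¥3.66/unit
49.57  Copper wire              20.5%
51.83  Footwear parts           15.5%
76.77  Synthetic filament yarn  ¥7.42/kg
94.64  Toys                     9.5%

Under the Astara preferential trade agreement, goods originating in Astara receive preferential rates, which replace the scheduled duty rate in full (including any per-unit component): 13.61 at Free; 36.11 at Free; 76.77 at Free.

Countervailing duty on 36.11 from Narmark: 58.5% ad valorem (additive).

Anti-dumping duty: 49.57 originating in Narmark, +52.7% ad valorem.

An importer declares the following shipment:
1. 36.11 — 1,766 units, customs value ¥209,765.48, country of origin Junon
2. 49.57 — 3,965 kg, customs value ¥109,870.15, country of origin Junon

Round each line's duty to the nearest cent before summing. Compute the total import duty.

¥53,109.97

Line 1 (36.11, Junon, 1,766 units, ¥209,765.48):
Base rate for 36.11 is 11.5% + ¥3.66/unit.
36.11 has an FTA preferential rate, but origin Junon is not Astara; base rate stands.
The additional-duty order on 36.11 targets Narmark, not Junon; it does not apply.
Duty = ¥209,765.48 × 11.5% + 1,766 × ¥3.66 = ¥30,586.59.
Line 2 (49.57, Junon, 3,965 kg, ¥109,870.15):
Base rate for 49.57 is 20.5%.
The additional-duty order on 49.57 targets Narmark, not Junon; it does not apply.
Duty = ¥109,870.15 × 20.5% = ¥22,523.38.
Total = ¥30,586.59 + ¥22,523.38 = ¥53,109.97.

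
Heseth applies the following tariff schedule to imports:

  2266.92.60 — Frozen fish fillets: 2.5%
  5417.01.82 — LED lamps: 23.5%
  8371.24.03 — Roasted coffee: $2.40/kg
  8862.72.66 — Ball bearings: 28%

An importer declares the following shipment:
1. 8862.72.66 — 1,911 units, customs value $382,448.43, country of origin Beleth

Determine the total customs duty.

$107,085.56

Line 1 (8862.72.66, Beleth, 1,911 units, $382,448.43):
Base rate for 8862.72.66 is 28%.
Duty = $382,448.43 × 28% = $107,085.56.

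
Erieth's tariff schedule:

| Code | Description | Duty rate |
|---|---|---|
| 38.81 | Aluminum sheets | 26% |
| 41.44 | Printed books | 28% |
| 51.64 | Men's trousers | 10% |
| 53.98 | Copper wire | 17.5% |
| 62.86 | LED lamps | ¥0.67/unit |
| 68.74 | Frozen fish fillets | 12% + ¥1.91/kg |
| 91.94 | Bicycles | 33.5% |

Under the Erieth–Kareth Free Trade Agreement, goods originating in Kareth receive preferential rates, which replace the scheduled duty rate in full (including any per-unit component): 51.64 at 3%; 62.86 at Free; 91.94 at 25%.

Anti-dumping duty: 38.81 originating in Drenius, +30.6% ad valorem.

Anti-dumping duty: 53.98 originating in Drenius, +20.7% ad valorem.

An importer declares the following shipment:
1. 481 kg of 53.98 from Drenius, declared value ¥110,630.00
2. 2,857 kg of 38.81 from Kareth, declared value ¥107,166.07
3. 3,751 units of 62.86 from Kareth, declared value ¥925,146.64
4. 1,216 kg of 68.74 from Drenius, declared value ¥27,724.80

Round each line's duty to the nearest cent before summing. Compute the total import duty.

¥75,773.38

Line 1 (53.98, Drenius, 481 kg, ¥110,630.00):
Base rate for 53.98 is 17.5%.
Additional duty on 53.98 from Drenius: +20.7%. Applied ad valorem rate: 17.5% + 20.7% = 38.2%.
Duty = ¥110,630.00 × 38.2% = ¥42,260.66.
Line 2 (38.81, Kareth, 2,857 kg, ¥107,166.07):
Base rate for 38.81 is 26%.
Origin Kareth is the FTA partner but 38.81 is not on the preference list; base rate stands.
The additional-duty order on 38.81 targets Drenius, not Kareth; it does not apply.
Duty = ¥107,166.07 × 26% = ¥27,863.18.
Line 3 (62.86, Kareth, 3,751 units, ¥925,146.64):
Base rate for 62.86 is ¥0.67/unit.
Origin Kareth qualifies under the Erieth–Kareth agreement and 62.86 is covered: preferential rate Free applies instead.
Duty = ¥925,146.64 × 0% = ¥0.00.
Line 4 (68.74, Drenius, 1,216 kg, ¥27,724.80):
Base rate for 68.74 is 12% + ¥1.91/kg.
Duty = ¥27,724.80 × 12% + 1,216 × ¥1.91 = ¥5,649.54.
Total = ¥42,260.66 + ¥27,863.18 + ¥0.00 + ¥5,649.54 = ¥75,773.38.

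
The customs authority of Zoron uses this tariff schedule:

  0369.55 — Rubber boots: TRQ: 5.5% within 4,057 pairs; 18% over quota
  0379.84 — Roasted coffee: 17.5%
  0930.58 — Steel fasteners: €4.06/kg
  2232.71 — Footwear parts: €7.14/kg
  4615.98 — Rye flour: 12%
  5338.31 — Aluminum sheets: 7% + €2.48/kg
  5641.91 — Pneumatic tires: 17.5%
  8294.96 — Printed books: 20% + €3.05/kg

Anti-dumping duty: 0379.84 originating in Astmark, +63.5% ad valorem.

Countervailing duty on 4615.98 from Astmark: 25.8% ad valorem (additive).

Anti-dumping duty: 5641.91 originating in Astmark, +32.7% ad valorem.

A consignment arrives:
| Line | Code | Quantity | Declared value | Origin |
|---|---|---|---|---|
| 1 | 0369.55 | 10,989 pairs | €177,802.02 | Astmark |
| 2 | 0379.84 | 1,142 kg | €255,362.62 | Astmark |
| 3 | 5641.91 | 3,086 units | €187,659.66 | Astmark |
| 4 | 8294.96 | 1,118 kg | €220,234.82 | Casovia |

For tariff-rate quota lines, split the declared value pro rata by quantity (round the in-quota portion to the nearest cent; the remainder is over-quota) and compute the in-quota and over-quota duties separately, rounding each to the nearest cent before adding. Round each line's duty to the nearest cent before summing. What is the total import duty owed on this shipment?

€372,304.81

Line 1 (0369.55, Astmark, 10,989 pairs, €177,802.02):
Code 0369.55 is under a tariff-rate quota (threshold 4,057 pairs). In-quota: 4,057 pairs at 5.5%; over-quota: 6,932 pairs at 18%.
Pro-rata value split: in-quota = €177,802.02 × 4,057/10,989 = €65,642.26; over-quota = €177,802.02 − €65,642.26 = €112,159.76.
In-quota duty = €65,642.26 × 5.5% = €3,610.32. Over-quota duty = €112,159.76 × 18% = €20,188.76.
Line duty = €3,610.32 + €20,188.76 = €23,799.08.
Line 2 (0379.84, Astmark, 1,142 kg, €255,362.62):
Base rate for 0379.84 is 17.5%.
Additional duty on 0379.84 from Astmark: +63.5%. Applied ad valorem rate: 17.5% + 63.5% = 81%.
Duty = €255,362.62 × 81% = €206,843.72.
Line 3 (5641.91, Astmark, 3,086 units, €187,659.66):
Base rate for 5641.91 is 17.5%.
Additional duty on 5641.91 from Astmark: +32.7%. Applied ad valorem rate: 17.5% + 32.7% = 50.2%.
Duty = €187,659.66 × 50.2% = €94,205.15.
Line 4 (8294.96, Casovia, 1,118 kg, €220,234.82):
Base rate for 8294.96 is 20% + €3.05/kg.
Duty = €220,234.82 × 20% + 1,118 × €3.05 = €47,456.86.
Total = €23,799.08 + €206,843.72 + €94,205.15 + €47,456.86 = €372,304.81.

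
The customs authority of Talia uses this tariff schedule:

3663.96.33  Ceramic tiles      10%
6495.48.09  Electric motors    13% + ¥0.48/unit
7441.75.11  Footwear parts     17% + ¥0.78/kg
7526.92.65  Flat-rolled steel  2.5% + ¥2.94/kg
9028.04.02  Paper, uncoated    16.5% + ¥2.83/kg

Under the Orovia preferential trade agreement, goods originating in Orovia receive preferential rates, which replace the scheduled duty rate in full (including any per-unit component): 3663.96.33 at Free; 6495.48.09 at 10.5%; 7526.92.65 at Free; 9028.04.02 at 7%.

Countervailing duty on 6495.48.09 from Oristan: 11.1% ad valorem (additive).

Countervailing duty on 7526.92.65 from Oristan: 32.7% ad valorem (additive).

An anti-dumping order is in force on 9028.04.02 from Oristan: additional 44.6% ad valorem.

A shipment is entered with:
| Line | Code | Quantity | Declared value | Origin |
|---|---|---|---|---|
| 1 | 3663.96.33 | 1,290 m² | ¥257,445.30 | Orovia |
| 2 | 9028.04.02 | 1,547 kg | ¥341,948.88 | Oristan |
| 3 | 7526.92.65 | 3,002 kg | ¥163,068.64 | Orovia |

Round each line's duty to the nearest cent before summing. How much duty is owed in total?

¥213,308.78

Line 1 (3663.96.33, Orovia, 1,290 m², ¥257,445.30):
Base rate for 3663.96.33 is 10%.
Origin Orovia qualifies under the Talia–Orovia agreement and 3663.96.33 is covered: preferential rate Free applies instead.
Duty = ¥257,445.30 × 0% = ¥0.00.
Line 2 (9028.04.02, Oristan, 1,547 kg, ¥341,948.88):
Base rate for 9028.04.02 is 16.5% + ¥2.83/kg.
9028.04.02 has an FTA preferential rate, but origin Oristan is not Orovia; base rate stands.
Additional duty on 9028.04.02 from Oristan: +44.6%. Applied ad valorem rate: 16.5% + 44.6% = 61.1%.
Duty = ¥341,948.88 × 61.1% + 1,547 × ¥2.83 = ¥213,308.78.
Line 3 (7526.92.65, Orovia, 3,002 kg, ¥163,068.64):
Base rate for 7526.92.65 is 2.5% + ¥2.94/kg.
Origin Orovia qualifies under the Talia–Orovia agreement and 7526.92.65 is covered: preferential rate Free applies instead.
The additional-duty order on 7526.92.65 targets Oristan, not Orovia; it does not apply.
Duty = ¥163,068.64 × 0% = ¥0.00.
Total = ¥0.00 + ¥213,308.78 + ¥0.00 = ¥213,308.78.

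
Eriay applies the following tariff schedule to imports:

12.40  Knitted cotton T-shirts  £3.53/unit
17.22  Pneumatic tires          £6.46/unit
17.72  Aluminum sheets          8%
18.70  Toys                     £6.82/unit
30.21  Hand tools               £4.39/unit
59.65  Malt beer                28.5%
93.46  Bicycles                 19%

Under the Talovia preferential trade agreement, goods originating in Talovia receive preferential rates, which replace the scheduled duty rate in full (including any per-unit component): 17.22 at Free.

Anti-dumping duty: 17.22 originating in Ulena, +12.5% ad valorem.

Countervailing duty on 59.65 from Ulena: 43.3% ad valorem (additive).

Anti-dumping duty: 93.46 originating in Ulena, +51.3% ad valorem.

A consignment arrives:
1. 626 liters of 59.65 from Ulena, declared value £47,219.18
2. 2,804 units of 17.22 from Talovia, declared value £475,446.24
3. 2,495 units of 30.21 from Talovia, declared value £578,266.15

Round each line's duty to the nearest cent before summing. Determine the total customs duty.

Line 1 (59.65, Ulena, 626 liters, £47,219.18):
Base rate for 59.65 is 28.5%.
Additional duty on 59.65 from Ulena: +43.3%. Applied ad valorem rate: 28.5% + 43.3% = 71.8%.
Duty = £47,219.18 × 71.8% = £33,903.37.
Line 2 (17.22, Talovia, 2,804 units, £475,446.24):
Base rate for 17.22 is £6.46/unit.
Origin Talovia qualifies under the Eriay–Talovia agreement and 17.22 is covered: preferential rate Free applies instead.
The additional-duty order on 17.22 targets Ulena, not Talovia; it does not apply.
Duty = £475,446.24 × 0% = £0.00.
Line 3 (30.21, Talovia, 2,495 units, £578,266.15):
Base rate for 30.21 is £4.39/unit.
Origin Talovia is the FTA partner but 30.21 is not on the preference list; base rate stands.
Duty = 2,495 × £4.39 = £10,953.05.
Total = £33,903.37 + £0.00 + £10,953.05 = £44,856.42.

£44,856.42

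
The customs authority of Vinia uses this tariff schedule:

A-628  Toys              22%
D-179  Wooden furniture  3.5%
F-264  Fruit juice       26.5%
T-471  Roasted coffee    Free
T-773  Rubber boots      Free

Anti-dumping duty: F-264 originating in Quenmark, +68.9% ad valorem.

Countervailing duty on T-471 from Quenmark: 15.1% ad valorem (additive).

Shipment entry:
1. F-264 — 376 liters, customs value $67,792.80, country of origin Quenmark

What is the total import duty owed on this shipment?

$64,674.33

Line 1 (F-264, Quenmark, 376 liters, $67,792.80):
Base rate for F-264 is 26.5%.
Additional duty on F-264 from Quenmark: +68.9%. Applied ad valorem rate: 26.5% + 68.9% = 95.4%.
Duty = $67,792.80 × 95.4% = $64,674.33.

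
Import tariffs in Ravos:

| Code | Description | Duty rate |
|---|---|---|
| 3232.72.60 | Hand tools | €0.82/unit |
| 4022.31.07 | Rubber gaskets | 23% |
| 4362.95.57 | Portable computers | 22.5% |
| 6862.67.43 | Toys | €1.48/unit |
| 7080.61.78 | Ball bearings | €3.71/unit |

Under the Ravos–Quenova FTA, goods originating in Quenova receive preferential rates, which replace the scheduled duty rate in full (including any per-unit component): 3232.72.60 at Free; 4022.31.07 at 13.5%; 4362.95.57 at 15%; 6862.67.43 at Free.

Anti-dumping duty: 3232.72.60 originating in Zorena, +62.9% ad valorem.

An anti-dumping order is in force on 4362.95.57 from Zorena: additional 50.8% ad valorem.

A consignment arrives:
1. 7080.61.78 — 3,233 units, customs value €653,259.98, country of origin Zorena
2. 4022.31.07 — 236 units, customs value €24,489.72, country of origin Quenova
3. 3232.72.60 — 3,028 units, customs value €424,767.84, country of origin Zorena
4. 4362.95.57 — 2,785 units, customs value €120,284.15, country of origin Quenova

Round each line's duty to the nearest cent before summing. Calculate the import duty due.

€303,005.09

Line 1 (7080.61.78, Zorena, 3,233 units, €653,259.98):
Base rate for 7080.61.78 is €3.71/unit.
Duty = 3,233 × €3.71 = €11,994.43.
Line 2 (4022.31.07, Quenova, 236 units, €24,489.72):
Base rate for 4022.31.07 is 23%.
Origin Quenova qualifies under the Ravos–Quenova agreement and 4022.31.07 is covered: preferential rate 13.5% applies instead.
Duty = €24,489.72 × 13.5% = €3,306.11.
Line 3 (3232.72.60, Zorena, 3,028 units, €424,767.84):
Base rate for 3232.72.60 is €0.82/unit.
3232.72.60 has an FTA preferential rate, but origin Zorena is not Quenova; base rate stands.
Additional duty on 3232.72.60 from Zorena: +62.9% ad valorem. Applied ad valorem rate = 62.9%.
Duty = €424,767.84 × 62.9% + 3,028 × €0.82 = €269,661.93.
Line 4 (4362.95.57, Quenova, 2,785 units, €120,284.15):
Base rate for 4362.95.57 is 22.5%.
Origin Quenova qualifies under the Ravos–Quenova agreement and 4362.95.57 is covered: preferential rate 15% applies instead.
The additional-duty order on 4362.95.57 targets Zorena, not Quenova; it does not apply.
Duty = €120,284.15 × 15% = €18,042.62.
Total = €11,994.43 + €3,306.11 + €269,661.93 + €18,042.62 = €303,005.09.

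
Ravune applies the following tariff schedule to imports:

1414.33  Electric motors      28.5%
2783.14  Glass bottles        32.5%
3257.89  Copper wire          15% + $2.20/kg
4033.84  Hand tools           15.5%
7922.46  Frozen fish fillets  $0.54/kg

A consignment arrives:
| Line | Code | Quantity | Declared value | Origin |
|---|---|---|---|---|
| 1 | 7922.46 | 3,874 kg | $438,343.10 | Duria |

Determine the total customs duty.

Line 1 (7922.46, Duria, 3,874 kg, $438,343.10):
Base rate for 7922.46 is $0.54/kg.
Duty = 3,874 × $0.54 = $2,091.96.

$2,091.96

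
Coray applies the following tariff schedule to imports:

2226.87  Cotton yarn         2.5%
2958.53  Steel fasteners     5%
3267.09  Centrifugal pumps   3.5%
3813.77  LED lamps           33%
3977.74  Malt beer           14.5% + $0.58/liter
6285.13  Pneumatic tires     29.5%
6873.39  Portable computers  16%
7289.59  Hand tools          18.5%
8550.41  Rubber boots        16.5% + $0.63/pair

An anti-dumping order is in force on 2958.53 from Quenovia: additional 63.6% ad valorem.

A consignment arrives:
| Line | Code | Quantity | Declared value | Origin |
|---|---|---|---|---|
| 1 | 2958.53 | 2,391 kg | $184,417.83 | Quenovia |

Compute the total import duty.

$126,510.63

Line 1 (2958.53, Quenovia, 2,391 kg, $184,417.83):
Base rate for 2958.53 is 5%.
Additional duty on 2958.53 from Quenovia: +63.6%. Applied ad valorem rate: 5% + 63.6% = 68.6%.
Duty = $184,417.83 × 68.6% = $126,510.63.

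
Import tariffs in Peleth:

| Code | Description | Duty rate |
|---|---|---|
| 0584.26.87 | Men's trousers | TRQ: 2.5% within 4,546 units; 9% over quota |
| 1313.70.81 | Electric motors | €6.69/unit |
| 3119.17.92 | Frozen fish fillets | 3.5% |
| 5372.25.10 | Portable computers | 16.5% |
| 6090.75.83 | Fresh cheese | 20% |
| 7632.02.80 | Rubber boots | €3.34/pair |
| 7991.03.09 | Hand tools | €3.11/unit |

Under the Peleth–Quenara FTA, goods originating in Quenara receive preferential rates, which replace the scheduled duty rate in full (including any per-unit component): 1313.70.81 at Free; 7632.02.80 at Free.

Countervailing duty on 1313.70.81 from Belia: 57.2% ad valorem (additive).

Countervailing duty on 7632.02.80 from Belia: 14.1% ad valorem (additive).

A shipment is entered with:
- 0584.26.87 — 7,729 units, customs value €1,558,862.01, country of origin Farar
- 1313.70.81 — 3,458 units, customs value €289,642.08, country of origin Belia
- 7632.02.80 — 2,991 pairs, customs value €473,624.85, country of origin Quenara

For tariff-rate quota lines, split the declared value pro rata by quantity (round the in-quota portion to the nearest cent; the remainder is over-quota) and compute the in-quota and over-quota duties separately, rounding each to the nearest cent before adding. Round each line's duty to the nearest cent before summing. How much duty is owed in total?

€269,509.49

Line 1 (0584.26.87, Farar, 7,729 units, €1,558,862.01):
Code 0584.26.87 is under a tariff-rate quota (threshold 4,546 units). In-quota: 4,546 units at 2.5%; over-quota: 3,183 units at 9%.
Pro-rata value split: in-quota = €1,558,862.01 × 4,546/7,729 = €916,882.74; over-quota = €1,558,862.01 − €916,882.74 = €641,979.27.
In-quota duty = €916,882.74 × 2.5% = €22,922.07. Over-quota duty = €641,979.27 × 9% = €57,778.13.
Line duty = €22,922.07 + €57,778.13 = €80,700.20.
Line 2 (1313.70.81, Belia, 3,458 units, €289,642.08):
Base rate for 1313.70.81 is €6.69/unit.
1313.70.81 has an FTA preferential rate, but origin Belia is not Quenara; base rate stands.
Additional duty on 1313.70.81 from Belia: +57.2% ad valorem. Applied ad valorem rate = 57.2%.
Duty = €289,642.08 × 57.2% + 3,458 × €6.69 = €188,809.29.
Line 3 (7632.02.80, Quenara, 2,991 pairs, €473,624.85):
Base rate for 7632.02.80 is €3.34/pair.
Origin Quenara qualifies under the Peleth–Quenara agreement and 7632.02.80 is covered: preferential rate Free applies instead.
The additional-duty order on 7632.02.80 targets Belia, not Quenara; it does not apply.
Duty = €473,624.85 × 0% = €0.00.
Total = €80,700.20 + €188,809.29 + €0.00 = €269,509.49.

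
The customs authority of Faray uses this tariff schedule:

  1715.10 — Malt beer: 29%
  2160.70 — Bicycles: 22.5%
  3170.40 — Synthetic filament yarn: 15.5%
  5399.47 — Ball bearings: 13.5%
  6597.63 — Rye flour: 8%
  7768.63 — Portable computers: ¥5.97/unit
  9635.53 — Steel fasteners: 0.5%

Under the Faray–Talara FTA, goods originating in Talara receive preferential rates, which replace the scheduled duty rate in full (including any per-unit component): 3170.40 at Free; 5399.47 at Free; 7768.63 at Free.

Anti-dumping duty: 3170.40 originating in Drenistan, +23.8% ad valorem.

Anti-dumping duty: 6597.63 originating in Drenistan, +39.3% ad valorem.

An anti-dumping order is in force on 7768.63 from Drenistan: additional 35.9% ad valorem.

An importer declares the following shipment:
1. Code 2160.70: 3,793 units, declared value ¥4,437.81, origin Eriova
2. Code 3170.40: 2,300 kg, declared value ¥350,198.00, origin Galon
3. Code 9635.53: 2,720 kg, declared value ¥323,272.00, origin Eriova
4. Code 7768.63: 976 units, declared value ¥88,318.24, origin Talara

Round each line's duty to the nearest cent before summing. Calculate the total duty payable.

¥56,895.56

Line 1 (2160.70, Eriova, 3,793 units, ¥4,437.81):
Base rate for 2160.70 is 22.5%.
Duty = ¥4,437.81 × 22.5% = ¥998.51.
Line 2 (3170.40, Galon, 2,300 kg, ¥350,198.00):
Base rate for 3170.40 is 15.5%.
3170.40 has an FTA preferential rate, but origin Galon is not Talara; base rate stands.
The additional-duty order on 3170.40 targets Drenistan, not Galon; it does not apply.
Duty = ¥350,198.00 × 15.5% = ¥54,280.69.
Line 3 (9635.53, Eriova, 2,720 kg, ¥323,272.00):
Base rate for 9635.53 is 0.5%.
Duty = ¥323,272.00 × 0.5% = ¥1,616.36.
Line 4 (7768.63, Talara, 976 units, ¥88,318.24):
Base rate for 7768.63 is ¥5.97/unit.
Origin Talara qualifies under the Faray–Talara agreement and 7768.63 is covered: preferential rate Free applies instead.
The additional-duty order on 7768.63 targets Drenistan, not Talara; it does not apply.
Duty = ¥88,318.24 × 0% = ¥0.00.
Total = ¥998.51 + ¥54,280.69 + ¥1,616.36 + ¥0.00 = ¥56,895.56.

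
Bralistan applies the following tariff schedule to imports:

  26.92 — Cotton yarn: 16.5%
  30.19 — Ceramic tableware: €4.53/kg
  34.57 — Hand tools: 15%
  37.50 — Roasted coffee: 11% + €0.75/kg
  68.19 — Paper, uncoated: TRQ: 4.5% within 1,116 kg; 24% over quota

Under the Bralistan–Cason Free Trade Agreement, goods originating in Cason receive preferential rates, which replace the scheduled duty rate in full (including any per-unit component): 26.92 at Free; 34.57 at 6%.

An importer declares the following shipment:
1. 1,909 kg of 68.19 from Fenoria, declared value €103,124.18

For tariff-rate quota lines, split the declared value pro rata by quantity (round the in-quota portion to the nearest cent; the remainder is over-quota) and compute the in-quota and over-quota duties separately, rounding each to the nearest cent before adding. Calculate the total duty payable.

€12,993.97

Line 1 (68.19, Fenoria, 1,909 kg, €103,124.18):
Code 68.19 is under a tariff-rate quota (threshold 1,116 kg). In-quota: 1,116 kg at 4.5%; over-quota: 793 kg at 24%.
Pro-rata value split: in-quota = €103,124.18 × 1,116/1,909 = €60,286.32; over-quota = €103,124.18 − €60,286.32 = €42,837.86.
In-quota duty = €60,286.32 × 4.5% = €2,712.88. Over-quota duty = €42,837.86 × 24% = €10,281.09.
Line duty = €2,712.88 + €10,281.09 = €12,993.97.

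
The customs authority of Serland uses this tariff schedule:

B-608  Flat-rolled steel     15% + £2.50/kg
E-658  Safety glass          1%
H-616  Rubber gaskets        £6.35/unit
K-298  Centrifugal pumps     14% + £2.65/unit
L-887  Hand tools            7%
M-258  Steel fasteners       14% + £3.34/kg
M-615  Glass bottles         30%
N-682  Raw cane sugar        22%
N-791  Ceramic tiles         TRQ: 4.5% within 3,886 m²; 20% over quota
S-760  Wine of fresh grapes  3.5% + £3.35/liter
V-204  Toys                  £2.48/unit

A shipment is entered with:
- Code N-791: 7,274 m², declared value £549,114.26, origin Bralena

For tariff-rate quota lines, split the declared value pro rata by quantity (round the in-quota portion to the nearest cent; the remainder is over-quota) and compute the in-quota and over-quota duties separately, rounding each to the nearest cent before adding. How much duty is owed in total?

£64,352.96

Line 1 (N-791, Bralena, 7,274 m², £549,114.26):
Code N-791 is under a tariff-rate quota (threshold 3,886 m²). In-quota: 3,886 m² at 4.5%; over-quota: 3,388 m² at 20%.
Pro-rata value split: in-quota = £549,114.26 × 3,886/7,274 = £293,354.14; over-quota = £549,114.26 − £293,354.14 = £255,760.12.
In-quota duty = £293,354.14 × 4.5% = £13,200.94. Over-quota duty = £255,760.12 × 20% = £51,152.02.
Line duty = £13,200.94 + £51,152.02 = £64,352.96.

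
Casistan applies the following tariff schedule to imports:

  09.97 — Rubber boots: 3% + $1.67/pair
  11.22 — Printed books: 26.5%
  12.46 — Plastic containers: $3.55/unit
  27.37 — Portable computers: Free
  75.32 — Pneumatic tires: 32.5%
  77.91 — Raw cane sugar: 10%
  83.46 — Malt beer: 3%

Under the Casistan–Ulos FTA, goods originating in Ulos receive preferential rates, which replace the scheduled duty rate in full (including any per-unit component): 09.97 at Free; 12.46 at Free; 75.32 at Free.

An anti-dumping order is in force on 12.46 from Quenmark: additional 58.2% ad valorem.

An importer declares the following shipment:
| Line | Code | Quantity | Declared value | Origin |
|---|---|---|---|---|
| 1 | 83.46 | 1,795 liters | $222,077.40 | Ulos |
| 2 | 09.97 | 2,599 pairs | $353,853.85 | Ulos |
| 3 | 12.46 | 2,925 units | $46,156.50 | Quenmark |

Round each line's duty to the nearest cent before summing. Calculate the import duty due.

Line 1 (83.46, Ulos, 1,795 liters, $222,077.40):
Base rate for 83.46 is 3%.
Origin Ulos is the FTA partner but 83.46 is not on the preference list; base rate stands.
Duty = $222,077.40 × 3% = $6,662.32.
Line 2 (09.97, Ulos, 2,599 pairs, $353,853.85):
Base rate for 09.97 is 3% + $1.67/pair.
Origin Ulos qualifies under the Casistan–Ulos agreement and 09.97 is covered: preferential rate Free applies instead.
Duty = $353,853.85 × 0% = $0.00.
Line 3 (12.46, Quenmark, 2,925 units, $46,156.50):
Base rate for 12.46 is $3.55/unit.
12.46 has an FTA preferential rate, but origin Quenmark is not Ulos; base rate stands.
Additional duty on 12.46 from Quenmark: +58.2% ad valorem. Applied ad valorem rate = 58.2%.
Duty = $46,156.50 × 58.2% + 2,925 × $3.55 = $37,246.83.
Total = $6,662.32 + $0.00 + $37,246.83 = $43,909.15.

$43,909.15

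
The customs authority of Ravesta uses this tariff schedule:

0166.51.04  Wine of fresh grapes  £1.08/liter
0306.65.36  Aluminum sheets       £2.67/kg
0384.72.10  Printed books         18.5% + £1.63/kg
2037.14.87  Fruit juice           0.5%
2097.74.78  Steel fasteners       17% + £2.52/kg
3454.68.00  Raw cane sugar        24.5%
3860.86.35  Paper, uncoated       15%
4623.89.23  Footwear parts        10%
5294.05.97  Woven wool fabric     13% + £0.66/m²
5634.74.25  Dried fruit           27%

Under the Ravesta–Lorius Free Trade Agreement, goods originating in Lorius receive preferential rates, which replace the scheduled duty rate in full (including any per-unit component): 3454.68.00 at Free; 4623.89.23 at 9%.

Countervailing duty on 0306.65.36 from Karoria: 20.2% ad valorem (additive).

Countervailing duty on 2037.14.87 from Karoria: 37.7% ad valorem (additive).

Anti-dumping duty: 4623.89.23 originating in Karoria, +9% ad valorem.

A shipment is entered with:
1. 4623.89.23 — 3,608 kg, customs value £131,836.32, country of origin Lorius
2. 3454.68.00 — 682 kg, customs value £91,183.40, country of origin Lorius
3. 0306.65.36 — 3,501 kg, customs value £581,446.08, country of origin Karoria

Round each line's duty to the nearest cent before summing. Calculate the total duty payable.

£138,665.05

Line 1 (4623.89.23, Lorius, 3,608 kg, £131,836.32):
Base rate for 4623.89.23 is 10%.
Origin Lorius qualifies under the Ravesta–Lorius agreement and 4623.89.23 is covered: preferential rate 9% applies instead.
The additional-duty order on 4623.89.23 targets Karoria, not Lorius; it does not apply.
Duty = £131,836.32 × 9% = £11,865.27.
Line 2 (3454.68.00, Lorius, 682 kg, £91,183.40):
Base rate for 3454.68.00 is 24.5%.
Origin Lorius qualifies under the Ravesta–Lorius agreement and 3454.68.00 is covered: preferential rate Free applies instead.
Duty = £91,183.40 × 0% = £0.00.
Line 3 (0306.65.36, Karoria, 3,501 kg, £581,446.08):
Base rate for 0306.65.36 is £2.67/kg.
Additional duty on 0306.65.36 from Karoria: +20.2% ad valorem. Applied ad valorem rate = 20.2%.
Duty = £581,446.08 × 20.2% + 3,501 × £2.67 = £126,799.78.
Total = £11,865.27 + £0.00 + £126,799.78 = £138,665.05.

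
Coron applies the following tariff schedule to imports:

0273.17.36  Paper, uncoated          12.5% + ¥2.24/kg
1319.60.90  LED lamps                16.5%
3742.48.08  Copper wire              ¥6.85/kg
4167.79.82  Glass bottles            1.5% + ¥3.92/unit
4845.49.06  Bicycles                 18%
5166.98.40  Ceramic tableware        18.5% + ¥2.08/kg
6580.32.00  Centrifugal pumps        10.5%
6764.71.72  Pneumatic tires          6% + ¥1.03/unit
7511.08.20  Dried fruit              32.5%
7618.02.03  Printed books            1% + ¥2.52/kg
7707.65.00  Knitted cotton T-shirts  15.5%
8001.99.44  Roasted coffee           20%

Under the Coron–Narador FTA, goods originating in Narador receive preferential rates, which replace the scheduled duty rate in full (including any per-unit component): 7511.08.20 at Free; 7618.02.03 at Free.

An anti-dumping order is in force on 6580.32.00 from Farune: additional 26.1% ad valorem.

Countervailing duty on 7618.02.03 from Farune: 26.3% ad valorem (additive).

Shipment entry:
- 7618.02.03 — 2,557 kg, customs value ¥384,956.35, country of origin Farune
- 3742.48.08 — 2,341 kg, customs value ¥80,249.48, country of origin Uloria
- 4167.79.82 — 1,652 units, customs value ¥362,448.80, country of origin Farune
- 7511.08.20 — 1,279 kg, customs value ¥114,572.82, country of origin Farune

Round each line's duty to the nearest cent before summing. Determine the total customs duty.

¥176,721.31

Line 1 (7618.02.03, Farune, 2,557 kg, ¥384,956.35):
Base rate for 7618.02.03 is 1% + ¥2.52/kg.
7618.02.03 has an FTA preferential rate, but origin Farune is not Narador; base rate stands.
Additional duty on 7618.02.03 from Farune: +26.3%. Applied ad valorem rate: 1% + 26.3% = 27.3%.
Duty = ¥384,956.35 × 27.3% + 2,557 × ¥2.52 = ¥111,536.72.
Line 2 (3742.48.08, Uloria, 2,341 kg, ¥80,249.48):
Base rate for 3742.48.08 is ¥6.85/kg.
Duty = 2,341 × ¥6.85 = ¥16,035.85.
Line 3 (4167.79.82, Farune, 1,652 units, ¥362,448.80):
Base rate for 4167.79.82 is 1.5% + ¥3.92/unit.
Duty = ¥362,448.80 × 1.5% + 1,652 × ¥3.92 = ¥11,912.57.
Line 4 (7511.08.20, Farune, 1,279 kg, ¥114,572.82):
Base rate for 7511.08.20 is 32.5%.
7511.08.20 has an FTA preferential rate, but origin Farune is not Narador; base rate stands.
Duty = ¥114,572.82 × 32.5% = ¥37,236.17.
Total = ¥111,536.72 + ¥16,035.85 + ¥11,912.57 + ¥37,236.17 = ¥176,721.31.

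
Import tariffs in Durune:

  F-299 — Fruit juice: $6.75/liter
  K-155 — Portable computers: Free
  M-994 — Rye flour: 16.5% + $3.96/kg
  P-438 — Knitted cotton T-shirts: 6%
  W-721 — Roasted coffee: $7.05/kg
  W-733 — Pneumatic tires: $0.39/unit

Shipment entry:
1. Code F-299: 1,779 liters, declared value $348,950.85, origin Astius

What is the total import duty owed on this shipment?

$12,008.25

Line 1 (F-299, Astius, 1,779 liters, $348,950.85):
Base rate for F-299 is $6.75/liter.
Duty = 1,779 × $6.75 = $12,008.25.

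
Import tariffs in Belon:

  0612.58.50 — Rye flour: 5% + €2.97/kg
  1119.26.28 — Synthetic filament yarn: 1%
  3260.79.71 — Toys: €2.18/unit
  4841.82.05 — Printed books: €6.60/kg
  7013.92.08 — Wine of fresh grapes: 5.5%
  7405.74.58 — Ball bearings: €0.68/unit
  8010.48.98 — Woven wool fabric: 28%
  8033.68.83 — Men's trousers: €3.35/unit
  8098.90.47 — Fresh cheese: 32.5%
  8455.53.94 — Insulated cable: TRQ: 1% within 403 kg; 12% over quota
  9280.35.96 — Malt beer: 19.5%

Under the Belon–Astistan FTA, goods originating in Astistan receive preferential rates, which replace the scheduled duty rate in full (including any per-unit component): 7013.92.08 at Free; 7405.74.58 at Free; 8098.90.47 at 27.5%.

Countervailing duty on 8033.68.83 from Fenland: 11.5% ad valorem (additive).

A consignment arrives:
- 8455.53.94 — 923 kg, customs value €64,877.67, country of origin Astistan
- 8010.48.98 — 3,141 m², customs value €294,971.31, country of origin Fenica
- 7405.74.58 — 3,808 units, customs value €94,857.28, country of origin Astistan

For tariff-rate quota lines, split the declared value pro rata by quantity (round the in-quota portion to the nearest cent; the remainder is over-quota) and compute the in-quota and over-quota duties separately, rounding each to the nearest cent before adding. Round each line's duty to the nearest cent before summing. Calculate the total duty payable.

Line 1 (8455.53.94, Astistan, 923 kg, €64,877.67):
Code 8455.53.94 is under a tariff-rate quota (threshold 403 kg). In-quota: 403 kg at 1%; over-quota: 520 kg at 12%.
Pro-rata value split: in-quota = €64,877.67 × 403/923 = €28,326.87; over-quota = €64,877.67 − €28,326.87 = €36,550.80.
In-quota duty = €28,326.87 × 1% = €283.27. Over-quota duty = €36,550.80 × 12% = €4,386.10.
Line duty = €283.27 + €4,386.10 = €4,669.37.
Line 2 (8010.48.98, Fenica, 3,141 m², €294,971.31):
Base rate for 8010.48.98 is 28%.
Duty = €294,971.31 × 28% = €82,591.97.
Line 3 (7405.74.58, Astistan, 3,808 units, €94,857.28):
Base rate for 7405.74.58 is €0.68/unit.
Origin Astistan qualifies under the Belon–Astistan agreement and 7405.74.58 is covered: preferential rate Free applies instead.
Duty = €94,857.28 × 0% = €0.00.
Total = €4,669.37 + €82,591.97 + €0.00 = €87,261.34.

€87,261.34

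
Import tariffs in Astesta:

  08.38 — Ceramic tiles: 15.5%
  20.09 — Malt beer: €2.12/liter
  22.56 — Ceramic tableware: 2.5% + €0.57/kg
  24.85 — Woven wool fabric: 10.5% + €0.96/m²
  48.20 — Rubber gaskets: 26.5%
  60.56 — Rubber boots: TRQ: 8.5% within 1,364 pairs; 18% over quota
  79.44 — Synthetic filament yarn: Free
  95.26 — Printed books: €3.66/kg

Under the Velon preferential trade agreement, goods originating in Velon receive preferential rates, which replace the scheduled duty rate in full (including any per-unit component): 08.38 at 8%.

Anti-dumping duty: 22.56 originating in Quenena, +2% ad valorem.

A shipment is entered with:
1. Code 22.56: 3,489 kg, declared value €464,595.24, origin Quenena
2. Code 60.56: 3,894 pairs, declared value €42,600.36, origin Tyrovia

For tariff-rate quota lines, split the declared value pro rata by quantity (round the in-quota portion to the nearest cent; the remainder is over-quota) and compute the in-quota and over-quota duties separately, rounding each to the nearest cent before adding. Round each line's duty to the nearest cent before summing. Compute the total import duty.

Line 1 (22.56, Quenena, 3,489 kg, €464,595.24):
Base rate for 22.56 is 2.5% + €0.57/kg.
Additional duty on 22.56 from Quenena: +2%. Applied ad valorem rate: 2.5% + 2% = 4.5%.
Duty = €464,595.24 × 4.5% + 3,489 × €0.57 = €22,895.52.
Line 2 (60.56, Tyrovia, 3,894 pairs, €42,600.36):
Code 60.56 is under a tariff-rate quota (threshold 1,364 pairs). In-quota: 1,364 pairs at 8.5%; over-quota: 2,530 pairs at 18%.
Pro-rata value split: in-quota = €42,600.36 × 1,364/3,894 = €14,922.16; over-quota = €42,600.36 − €14,922.16 = €27,678.20.
In-quota duty = €14,922.16 × 8.5% = €1,268.38. Over-quota duty = €27,678.20 × 18% = €4,982.08.
Line duty = €1,268.38 + €4,982.08 = €6,250.46.
Total = €22,895.52 + €6,250.46 = €29,145.98.

€29,145.98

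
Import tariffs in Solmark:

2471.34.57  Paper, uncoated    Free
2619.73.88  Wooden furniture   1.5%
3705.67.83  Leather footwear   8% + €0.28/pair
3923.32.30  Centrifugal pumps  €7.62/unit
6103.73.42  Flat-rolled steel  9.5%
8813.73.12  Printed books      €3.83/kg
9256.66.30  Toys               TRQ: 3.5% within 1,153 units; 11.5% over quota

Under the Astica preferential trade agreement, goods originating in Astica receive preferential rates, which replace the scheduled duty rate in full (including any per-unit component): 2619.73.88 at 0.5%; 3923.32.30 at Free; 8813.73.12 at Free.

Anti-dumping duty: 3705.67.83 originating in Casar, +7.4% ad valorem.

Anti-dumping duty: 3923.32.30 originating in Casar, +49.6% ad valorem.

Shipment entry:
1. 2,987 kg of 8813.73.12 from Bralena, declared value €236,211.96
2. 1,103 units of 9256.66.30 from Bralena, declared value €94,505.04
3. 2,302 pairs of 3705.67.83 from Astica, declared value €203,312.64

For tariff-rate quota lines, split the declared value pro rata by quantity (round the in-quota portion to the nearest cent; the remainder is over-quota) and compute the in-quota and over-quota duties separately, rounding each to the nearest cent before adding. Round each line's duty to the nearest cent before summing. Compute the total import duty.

Line 1 (8813.73.12, Bralena, 2,987 kg, €236,211.96):
Base rate for 8813.73.12 is €3.83/kg.
8813.73.12 has an FTA preferential rate, but origin Bralena is not Astica; base rate stands.
Duty = 2,987 × €3.83 = €11,440.21.
Line 2 (9256.66.30, Bralena, 1,103 units, €94,505.04):
Code 9256.66.30 is under a tariff-rate quota (threshold 1,153 units). Quantity 1,103 units is within the quota, so the in-quota rate 3.5% applies to the full value.
Duty = €94,505.04 × 3.5% = €3,307.68.
Line 3 (3705.67.83, Astica, 2,302 pairs, €203,312.64):
Base rate for 3705.67.83 is 8% + €0.28/pair.
Origin Astica is the FTA partner but 3705.67.83 is not on the preference list; base rate stands.
The additional-duty order on 3705.67.83 targets Casar, not Astica; it does not apply.
Duty = €203,312.64 × 8% + 2,302 × €0.28 = €16,909.57.
Total = €11,440.21 + €3,307.68 + €16,909.57 = €31,657.46.

€31,657.46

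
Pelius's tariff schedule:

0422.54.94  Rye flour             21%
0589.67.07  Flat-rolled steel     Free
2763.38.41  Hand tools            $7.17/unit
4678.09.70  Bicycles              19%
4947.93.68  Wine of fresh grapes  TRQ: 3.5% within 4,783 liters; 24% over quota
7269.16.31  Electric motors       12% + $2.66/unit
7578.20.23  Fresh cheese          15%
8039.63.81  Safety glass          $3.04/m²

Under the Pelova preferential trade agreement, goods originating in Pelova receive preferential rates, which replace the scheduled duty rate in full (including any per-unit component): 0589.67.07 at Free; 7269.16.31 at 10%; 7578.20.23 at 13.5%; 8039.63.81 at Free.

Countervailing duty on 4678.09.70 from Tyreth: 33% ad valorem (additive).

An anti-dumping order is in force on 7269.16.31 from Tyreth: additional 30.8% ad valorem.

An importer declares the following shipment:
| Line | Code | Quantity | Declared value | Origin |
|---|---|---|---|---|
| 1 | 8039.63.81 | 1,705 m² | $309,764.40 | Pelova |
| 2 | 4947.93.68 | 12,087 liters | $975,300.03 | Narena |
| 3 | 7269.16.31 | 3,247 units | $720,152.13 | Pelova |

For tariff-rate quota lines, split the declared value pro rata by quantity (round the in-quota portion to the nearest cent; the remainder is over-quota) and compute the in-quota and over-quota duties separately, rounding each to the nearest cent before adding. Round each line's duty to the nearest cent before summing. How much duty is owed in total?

Line 1 (8039.63.81, Pelova, 1,705 m², $309,764.40):
Base rate for 8039.63.81 is $3.04/m².
Origin Pelova qualifies under the Pelius–Pelova agreement and 8039.63.81 is covered: preferential rate Free applies instead.
Duty = $309,764.40 × 0% = $0.00.
Line 2 (4947.93.68, Narena, 12,087 liters, $975,300.03):
Code 4947.93.68 is under a tariff-rate quota (threshold 4,783 liters). In-quota: 4,783 liters at 3.5%; over-quota: 7,304 liters at 24%.
Pro-rata value split: in-quota = $975,300.03 × 4,783/12,087 = $385,940.27; over-quota = $975,300.03 − $385,940.27 = $589,359.76.
In-quota duty = $385,940.27 × 3.5% = $13,507.91. Over-quota duty = $589,359.76 × 24% = $141,446.34.
Line duty = $13,507.91 + $141,446.34 = $154,954.25.
Line 3 (7269.16.31, Pelova, 3,247 units, $720,152.13):
Base rate for 7269.16.31 is 12% + $2.66/unit.
Origin Pelova qualifies under the Pelius–Pelova agreement and 7269.16.31 is covered: preferential rate 10% applies instead.
The additional-duty order on 7269.16.31 targets Tyreth, not Pelova; it does not apply.
Duty = $720,152.13 × 10% = $72,015.21.
Total = $0.00 + $154,954.25 + $72,015.21 = $226,969.46.

$226,969.46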